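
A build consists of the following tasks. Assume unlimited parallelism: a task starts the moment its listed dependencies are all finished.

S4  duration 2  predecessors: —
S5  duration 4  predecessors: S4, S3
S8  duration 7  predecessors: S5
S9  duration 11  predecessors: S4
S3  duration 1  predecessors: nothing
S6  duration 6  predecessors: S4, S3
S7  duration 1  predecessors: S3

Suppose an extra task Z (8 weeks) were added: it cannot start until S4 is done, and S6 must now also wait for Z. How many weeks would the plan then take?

Originally the plan takes 13 weeks.
With Z inserted, S6 now waits for max(S4, S3, Z).
New critical path: S4→Z→S6 = 2+8+6 = 16 ⇒ 16 weeks.

16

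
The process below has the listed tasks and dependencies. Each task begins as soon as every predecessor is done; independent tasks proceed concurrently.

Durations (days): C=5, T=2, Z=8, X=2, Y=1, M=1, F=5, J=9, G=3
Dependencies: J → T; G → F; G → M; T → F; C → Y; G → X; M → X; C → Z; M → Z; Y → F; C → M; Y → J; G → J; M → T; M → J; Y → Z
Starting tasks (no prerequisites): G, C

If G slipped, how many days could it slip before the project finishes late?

2

C→M→J→T→F = 5+1+9+2+5 = 22 sets the makespan at 22 days.
Longest path through G: 20 days (earliest finish 3, latest finish 5).
So G can slip 5 − 3 = 2 days.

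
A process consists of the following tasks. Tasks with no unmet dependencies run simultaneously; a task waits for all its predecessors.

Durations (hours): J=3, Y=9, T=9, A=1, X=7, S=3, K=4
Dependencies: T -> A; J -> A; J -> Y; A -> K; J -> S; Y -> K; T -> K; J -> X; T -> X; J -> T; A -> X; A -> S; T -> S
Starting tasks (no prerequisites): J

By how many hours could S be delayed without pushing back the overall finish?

4

J→T→A→X = 3+9+1+7 = 20 sets the makespan at 20 hours.
Longest path through S: 16 hours (earliest finish 16, latest finish 20).
Float = 20 − 16 = 4.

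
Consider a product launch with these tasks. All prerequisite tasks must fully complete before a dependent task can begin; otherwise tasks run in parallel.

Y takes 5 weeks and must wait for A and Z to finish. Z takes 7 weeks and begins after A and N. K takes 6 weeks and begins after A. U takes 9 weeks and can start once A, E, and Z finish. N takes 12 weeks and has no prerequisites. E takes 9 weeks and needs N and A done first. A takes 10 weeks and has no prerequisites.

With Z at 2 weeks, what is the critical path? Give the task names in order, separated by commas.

N, E, U

As given, the longest chain is N→E→U = 12+9+9 = 30, so the finish is 30 weeks.
Z is off the critical path — its longest chain is 28 weeks, giving 2 of slack.
That remains the longest chain; total 30 weeks.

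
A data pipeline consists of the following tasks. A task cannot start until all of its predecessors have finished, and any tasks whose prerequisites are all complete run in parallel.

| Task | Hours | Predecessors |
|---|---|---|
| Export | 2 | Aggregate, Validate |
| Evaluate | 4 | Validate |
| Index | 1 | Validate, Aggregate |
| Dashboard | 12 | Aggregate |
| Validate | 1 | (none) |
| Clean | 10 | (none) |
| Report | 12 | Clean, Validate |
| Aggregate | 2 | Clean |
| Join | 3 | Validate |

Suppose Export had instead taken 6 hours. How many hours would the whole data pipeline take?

Critical path before the change: Clean→Aggregate→Dashboard = 10+2+12 = 24 giving 24 hours.
The longest path through Export is only 14 hours, so Export has float 10.
The critical path is still Clean→Aggregate→Dashboard; finish is now 24 hours.

24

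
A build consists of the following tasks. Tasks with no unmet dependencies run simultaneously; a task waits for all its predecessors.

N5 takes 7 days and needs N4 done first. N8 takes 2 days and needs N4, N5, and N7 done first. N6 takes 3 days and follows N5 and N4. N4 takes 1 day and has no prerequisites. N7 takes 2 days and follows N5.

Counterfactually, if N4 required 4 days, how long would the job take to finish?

15

As given, the longest chain is N4→N5→N7→N8 = 1+7+2+2 = 12, so the finish is 12 days.
N4 lies on that path, so at 4 days the path becomes 15 days.
No other chain overtakes it, so the finish is 15 days.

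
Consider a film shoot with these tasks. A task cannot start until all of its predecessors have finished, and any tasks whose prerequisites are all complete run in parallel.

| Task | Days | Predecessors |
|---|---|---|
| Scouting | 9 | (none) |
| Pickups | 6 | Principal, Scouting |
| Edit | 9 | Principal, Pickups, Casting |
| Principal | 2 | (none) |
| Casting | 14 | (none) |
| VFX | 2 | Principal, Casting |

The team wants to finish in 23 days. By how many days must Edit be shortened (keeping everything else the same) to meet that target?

Current finish: 24 days; target: 23.
Edit is on every critical path, so each day cut from Edit cuts the finish by one (this holds down to a finish of 16).
Need 24 − 23 = 1 day off Edit → Edit becomes 8 days, finish becomes 23.

1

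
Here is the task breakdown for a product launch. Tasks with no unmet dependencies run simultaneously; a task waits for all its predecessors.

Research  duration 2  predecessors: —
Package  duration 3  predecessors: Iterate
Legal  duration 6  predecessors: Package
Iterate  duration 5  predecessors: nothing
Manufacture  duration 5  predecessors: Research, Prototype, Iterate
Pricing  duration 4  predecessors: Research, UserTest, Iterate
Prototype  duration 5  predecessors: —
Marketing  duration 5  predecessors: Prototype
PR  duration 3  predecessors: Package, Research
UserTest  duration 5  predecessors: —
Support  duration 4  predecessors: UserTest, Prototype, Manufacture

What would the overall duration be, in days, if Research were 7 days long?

Baseline: Prototype→Manufacture→Support = 5+5+4 = 14 → 14 days.
Research has 3 days of float (longest path through it is 11).
The binding chain switches to Research→Manufacture→Support = 7+5+4 = 16; finish 16 days.

16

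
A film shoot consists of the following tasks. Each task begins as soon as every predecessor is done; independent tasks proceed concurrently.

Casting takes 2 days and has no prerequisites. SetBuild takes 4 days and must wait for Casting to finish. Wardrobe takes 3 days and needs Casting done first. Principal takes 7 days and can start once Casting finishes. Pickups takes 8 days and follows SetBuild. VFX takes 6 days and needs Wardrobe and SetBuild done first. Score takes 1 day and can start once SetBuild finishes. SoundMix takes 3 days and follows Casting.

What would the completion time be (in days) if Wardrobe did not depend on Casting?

14

With the dependency in place, Casting→SetBuild→Pickups = 2+4+8 = 14 sets the finish at 14 days.
Without Casting→Wardrobe, Wardrobe's earliest start moves from 2 to 0.
The longest chain is now Casting→SetBuild→Pickups = 2+4+8 = 14, so the film shoot takes 14 days.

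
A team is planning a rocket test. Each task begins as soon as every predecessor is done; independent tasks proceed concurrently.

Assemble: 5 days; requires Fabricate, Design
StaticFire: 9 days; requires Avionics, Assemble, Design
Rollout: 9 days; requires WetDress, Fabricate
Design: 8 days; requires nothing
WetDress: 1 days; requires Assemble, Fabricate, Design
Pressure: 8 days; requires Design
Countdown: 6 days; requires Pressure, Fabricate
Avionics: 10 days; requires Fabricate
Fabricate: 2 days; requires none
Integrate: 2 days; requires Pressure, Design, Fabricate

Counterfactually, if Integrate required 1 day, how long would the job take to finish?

The binding path is Design→Assemble→WetDress→Rollout = 8+5+1+9 = 23; finish at 23 days.
Integrate has 5 days of float (longest path through it is 18).
No other chain overtakes it, so the finish is 23 days.

23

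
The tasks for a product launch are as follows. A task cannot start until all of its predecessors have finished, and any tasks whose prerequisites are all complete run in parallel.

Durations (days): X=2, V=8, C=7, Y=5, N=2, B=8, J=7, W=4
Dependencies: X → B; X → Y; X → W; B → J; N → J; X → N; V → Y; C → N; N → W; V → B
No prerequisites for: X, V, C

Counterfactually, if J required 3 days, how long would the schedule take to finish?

Actual critical path: V→B→J = 8+8+7 = 23 ⇒ 23 days.
J is on the critical path; changing it to 3 makes that path 19 days.
That remains the longest chain; total 19 days.

19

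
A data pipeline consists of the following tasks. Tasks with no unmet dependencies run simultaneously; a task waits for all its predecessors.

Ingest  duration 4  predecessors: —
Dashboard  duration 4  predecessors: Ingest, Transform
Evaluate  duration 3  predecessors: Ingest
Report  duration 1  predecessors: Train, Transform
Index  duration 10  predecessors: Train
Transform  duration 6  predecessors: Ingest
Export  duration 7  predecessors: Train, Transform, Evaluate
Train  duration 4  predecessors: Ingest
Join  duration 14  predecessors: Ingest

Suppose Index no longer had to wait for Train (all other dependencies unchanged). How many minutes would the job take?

18

With the dependency in place, Ingest→Join = 4+14 = 18 sets the finish at 18 minutes.
Without Train→Index, Index's earliest start moves from 8 to 0.
After: Ingest→Join = 4+14 = 18 → 18 minutes.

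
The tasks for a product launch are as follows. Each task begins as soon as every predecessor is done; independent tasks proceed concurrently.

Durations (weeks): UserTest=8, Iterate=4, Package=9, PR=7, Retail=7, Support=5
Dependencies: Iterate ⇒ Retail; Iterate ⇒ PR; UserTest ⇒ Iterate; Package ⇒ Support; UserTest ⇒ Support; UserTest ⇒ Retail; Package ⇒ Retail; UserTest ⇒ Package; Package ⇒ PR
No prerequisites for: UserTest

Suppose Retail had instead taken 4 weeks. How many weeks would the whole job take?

Critical path before the change: UserTest→Package→Retail = 8+9+7 = 24 giving 24 weeks.
Retail lies on that path, so at 4 weeks the path becomes 21 weeks.
New critical path: UserTest→Package→PR = 8+9+7 = 24 ⇒ 24 weeks.

24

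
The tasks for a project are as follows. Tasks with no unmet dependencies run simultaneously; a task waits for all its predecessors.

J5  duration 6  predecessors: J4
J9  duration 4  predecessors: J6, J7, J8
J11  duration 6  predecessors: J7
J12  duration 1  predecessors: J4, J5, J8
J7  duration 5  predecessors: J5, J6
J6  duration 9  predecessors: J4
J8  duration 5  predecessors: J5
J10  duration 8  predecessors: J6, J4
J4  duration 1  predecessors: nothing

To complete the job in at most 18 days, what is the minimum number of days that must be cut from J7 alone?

Current finish: 21 days; target: 18.
J7 is on every critical path, so each day cut from J7 cuts the finish by one (this holds down to a finish of 18).
Need 21 − 18 = 3 days off J7 → J7 becomes 2 days, finish becomes 18.

3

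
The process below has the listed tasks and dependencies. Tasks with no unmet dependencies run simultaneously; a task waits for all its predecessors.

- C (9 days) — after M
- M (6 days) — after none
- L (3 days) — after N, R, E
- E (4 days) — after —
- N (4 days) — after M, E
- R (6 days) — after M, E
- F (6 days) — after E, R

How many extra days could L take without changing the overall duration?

3

The longest chain is M→R→F = 6+6+6 = 18; overall finish 18 days.
L finishes as early as 15 and must finish by 18.
Slack of L = 15 − 12 = 3 days.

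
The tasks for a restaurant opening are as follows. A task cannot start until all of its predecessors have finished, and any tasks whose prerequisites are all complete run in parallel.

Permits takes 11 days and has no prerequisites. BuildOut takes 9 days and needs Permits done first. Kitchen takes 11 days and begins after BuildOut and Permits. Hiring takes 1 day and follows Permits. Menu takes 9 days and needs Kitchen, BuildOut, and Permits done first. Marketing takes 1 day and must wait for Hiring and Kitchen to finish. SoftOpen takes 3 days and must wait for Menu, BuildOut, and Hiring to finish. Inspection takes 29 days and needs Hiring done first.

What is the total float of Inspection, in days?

2

The longest chain is Permits→BuildOut→Kitchen→Menu→SoftOpen = 11+9+11+9+3 = 43; overall finish 43 days.
The longest chain containing Inspection totals 41 days.
So Inspection can slip 43 − 41 = 2 days.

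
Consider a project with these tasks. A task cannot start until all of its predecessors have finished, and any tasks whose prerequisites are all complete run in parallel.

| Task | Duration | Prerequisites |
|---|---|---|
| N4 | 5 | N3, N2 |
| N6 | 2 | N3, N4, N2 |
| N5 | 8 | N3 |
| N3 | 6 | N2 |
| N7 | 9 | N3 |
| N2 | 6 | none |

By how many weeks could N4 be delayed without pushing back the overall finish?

2

N2→N3→N7 = 6+6+9 = 21 sets the makespan at 21 weeks.
The longest chain containing N4 totals 19 weeks.
Slack of N4 = 14 − 12 = 2 weeks.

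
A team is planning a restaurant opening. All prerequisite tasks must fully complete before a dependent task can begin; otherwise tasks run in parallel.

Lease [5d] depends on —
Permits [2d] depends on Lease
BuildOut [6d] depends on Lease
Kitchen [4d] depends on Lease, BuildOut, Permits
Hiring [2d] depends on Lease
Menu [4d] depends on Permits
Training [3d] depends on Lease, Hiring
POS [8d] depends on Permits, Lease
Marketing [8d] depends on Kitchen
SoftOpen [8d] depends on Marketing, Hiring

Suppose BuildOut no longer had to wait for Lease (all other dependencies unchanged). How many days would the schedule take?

27

Before: longest chain Lease→BuildOut→Kitchen→Marketing→SoftOpen = 5+6+4+8+8 = 31, finish 31.
Without Lease→BuildOut, BuildOut's earliest start moves from 5 to 0.
After: Lease→Permits→Kitchen→Marketing→SoftOpen = 5+2+4+8+8 = 27 → 27 days.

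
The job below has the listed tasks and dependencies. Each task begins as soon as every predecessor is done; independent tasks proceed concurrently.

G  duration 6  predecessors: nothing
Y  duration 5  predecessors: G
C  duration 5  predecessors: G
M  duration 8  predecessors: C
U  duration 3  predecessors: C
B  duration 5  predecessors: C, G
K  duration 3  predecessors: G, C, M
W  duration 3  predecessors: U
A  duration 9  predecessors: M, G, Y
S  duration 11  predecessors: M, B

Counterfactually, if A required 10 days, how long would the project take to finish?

30

As given, the longest chain is G→C→M→S = 6+5+8+11 = 30, so the finish is 30 days.
A has 2 days of float (longest path through it is 28).
The critical path is still G→C→M→S; finish is now 30 days.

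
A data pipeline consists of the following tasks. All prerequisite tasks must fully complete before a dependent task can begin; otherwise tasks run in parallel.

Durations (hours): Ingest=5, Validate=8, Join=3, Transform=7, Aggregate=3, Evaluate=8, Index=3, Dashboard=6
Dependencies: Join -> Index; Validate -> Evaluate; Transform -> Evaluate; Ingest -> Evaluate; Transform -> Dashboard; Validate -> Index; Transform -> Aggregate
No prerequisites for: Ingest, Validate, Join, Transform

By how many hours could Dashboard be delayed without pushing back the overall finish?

Validate→Evaluate = 8+8 = 16 sets the makespan at 16 hours.
Longest path through Dashboard: 13 hours (earliest finish 13, latest finish 16).
Slack of Dashboard = 10 − 7 = 3 hours.

3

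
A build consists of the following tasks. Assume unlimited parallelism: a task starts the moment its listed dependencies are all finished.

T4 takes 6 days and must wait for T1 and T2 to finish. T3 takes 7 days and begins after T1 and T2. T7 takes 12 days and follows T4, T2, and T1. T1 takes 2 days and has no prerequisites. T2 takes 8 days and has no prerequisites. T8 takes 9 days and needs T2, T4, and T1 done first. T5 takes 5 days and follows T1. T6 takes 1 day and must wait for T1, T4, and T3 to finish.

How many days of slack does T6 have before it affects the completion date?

10

The longest chain is T2→T4→T7 = 8+6+12 = 26; overall finish 26 days.
Longest path through T6: 16 days (earliest finish 16, latest finish 26).
Slack of T6 = 25 − 15 = 10 days.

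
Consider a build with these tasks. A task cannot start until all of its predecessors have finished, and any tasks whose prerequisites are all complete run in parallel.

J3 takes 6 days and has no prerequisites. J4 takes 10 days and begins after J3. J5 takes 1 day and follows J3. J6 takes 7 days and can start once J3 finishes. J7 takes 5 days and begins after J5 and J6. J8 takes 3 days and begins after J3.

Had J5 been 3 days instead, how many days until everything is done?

18

Actual critical path: J3→J6→J7 = 6+7+5 = 18 ⇒ 18 days.
J5 has 6 days of float (longest path through it is 12).
That remains the longest chain; total 18 days.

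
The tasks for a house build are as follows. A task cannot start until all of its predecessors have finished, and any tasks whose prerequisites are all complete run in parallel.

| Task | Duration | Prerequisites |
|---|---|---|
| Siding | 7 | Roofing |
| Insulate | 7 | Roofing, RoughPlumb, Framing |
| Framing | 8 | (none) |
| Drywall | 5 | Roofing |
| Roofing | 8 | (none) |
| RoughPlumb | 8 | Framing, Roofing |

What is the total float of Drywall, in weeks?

10

The longest chain is Framing→RoughPlumb→Insulate = 8+8+7 = 23; overall finish 23 weeks.
Drywall finishes as early as 13 and must finish by 23.
Slack of Drywall = 18 − 8 = 10 weeks.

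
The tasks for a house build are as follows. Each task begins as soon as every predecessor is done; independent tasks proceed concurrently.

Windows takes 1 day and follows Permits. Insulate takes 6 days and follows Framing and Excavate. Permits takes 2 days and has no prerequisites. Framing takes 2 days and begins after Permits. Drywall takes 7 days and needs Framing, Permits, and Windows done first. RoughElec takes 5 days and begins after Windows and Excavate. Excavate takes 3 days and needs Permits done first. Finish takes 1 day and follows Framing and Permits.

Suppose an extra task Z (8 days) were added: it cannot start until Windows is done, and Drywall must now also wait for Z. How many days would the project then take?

18

Originally the project takes 11 days.
With Z inserted, Drywall now waits for max(Framing, Permits, Windows, Z).
New critical path: Permits→Windows→Z→Drywall = 2+1+8+7 = 18 ⇒ 18 days.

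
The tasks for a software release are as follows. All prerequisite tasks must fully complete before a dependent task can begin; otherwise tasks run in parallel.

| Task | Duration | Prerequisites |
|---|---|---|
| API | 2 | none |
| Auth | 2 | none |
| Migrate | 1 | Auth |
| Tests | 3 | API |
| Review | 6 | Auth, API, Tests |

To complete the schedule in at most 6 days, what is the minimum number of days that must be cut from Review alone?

5

Current finish: 11 days; target: 6.
Review is on every critical path, so each day cut from Review cuts the finish by one (this holds down to a finish of 6).
Need 11 − 6 = 5 days off Review → Review becomes 1 day, finish becomes 6.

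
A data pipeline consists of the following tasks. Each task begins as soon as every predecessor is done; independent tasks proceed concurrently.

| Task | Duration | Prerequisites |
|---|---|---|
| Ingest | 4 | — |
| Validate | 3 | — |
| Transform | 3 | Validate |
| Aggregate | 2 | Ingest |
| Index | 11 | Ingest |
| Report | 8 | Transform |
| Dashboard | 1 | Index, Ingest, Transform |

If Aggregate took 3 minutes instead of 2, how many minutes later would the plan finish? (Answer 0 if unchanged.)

As given, the longest chain is Ingest→Index→Dashboard = 4+11+1 = 16, so the finish is 16 minutes.
The longest path through Aggregate is only 6 minutes, so Aggregate has float 10.
No other chain overtakes it, so the finish is 16 minutes.
Change in finish: 16 − 16 = +0 minutes.

0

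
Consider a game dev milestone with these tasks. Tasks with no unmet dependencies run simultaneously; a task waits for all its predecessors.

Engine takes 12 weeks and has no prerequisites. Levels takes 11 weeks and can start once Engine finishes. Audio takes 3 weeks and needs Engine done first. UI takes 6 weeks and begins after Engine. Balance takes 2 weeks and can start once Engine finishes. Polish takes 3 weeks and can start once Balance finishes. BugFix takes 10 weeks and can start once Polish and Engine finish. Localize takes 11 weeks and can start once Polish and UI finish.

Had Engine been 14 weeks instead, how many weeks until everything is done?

Actual critical path: Engine→UI→Localize = 12+6+11 = 29 ⇒ 29 weeks.
Engine is on the critical path; changing it to 14 makes that path 31 weeks.
No other chain overtakes it, so the finish is 31 weeks.

31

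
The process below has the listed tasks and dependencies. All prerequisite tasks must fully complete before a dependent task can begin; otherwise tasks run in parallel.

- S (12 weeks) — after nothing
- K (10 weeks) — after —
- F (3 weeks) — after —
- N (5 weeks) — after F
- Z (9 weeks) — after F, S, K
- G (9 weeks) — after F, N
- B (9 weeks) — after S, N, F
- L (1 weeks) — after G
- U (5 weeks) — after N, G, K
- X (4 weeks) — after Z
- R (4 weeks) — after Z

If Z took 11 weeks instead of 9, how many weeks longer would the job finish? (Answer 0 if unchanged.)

2

The binding path is S→Z→X = 12+9+4 = 25; finish at 25 weeks.
Z lies on that path, so at 11 weeks the path becomes 27 weeks.
The critical path is still S→Z→X; finish is now 27 weeks.
Change in finish: 27 − 25 = +2 weeks.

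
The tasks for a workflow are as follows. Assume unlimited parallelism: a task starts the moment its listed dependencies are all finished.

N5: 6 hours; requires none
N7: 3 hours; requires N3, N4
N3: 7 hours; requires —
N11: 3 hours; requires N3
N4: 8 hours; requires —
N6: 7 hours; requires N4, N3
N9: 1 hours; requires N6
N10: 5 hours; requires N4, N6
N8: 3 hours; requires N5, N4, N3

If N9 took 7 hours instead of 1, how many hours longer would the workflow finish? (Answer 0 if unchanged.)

2

Critical path before the change: N4→N6→N10 = 8+7+5 = 20 giving 20 hours.
N9 is off the critical path — its longest chain is 16 hours, giving 4 of slack.
The binding chain switches to N4→N6→N9 = 8+7+7 = 22; finish 22 hours.
Change in finish: 22 − 20 = +2 hours.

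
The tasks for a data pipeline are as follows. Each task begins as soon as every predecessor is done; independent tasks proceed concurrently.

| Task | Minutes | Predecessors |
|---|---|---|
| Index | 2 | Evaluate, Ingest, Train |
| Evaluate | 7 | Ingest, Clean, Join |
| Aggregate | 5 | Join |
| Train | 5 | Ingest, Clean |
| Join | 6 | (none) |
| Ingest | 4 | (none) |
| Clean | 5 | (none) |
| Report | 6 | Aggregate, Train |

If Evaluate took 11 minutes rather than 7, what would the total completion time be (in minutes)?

As given, the longest chain is Join→Aggregate→Report = 6+5+6 = 17, so the finish is 17 minutes.
Evaluate is off the critical path — its longest chain is 15 minutes, giving 2 of slack.
New critical path: Join→Evaluate→Index = 6+11+2 = 19 ⇒ 19 minutes.

19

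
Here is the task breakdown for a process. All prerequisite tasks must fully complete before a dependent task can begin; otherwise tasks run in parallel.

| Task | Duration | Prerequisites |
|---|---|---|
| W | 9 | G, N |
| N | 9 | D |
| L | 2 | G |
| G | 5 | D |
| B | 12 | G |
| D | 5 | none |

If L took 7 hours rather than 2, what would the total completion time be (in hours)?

23

Critical path before the change: D→N→W = 5+9+9 = 23 giving 23 hours.
L has 11 hours of float (longest path through it is 12).
That remains the longest chain; total 23 hours.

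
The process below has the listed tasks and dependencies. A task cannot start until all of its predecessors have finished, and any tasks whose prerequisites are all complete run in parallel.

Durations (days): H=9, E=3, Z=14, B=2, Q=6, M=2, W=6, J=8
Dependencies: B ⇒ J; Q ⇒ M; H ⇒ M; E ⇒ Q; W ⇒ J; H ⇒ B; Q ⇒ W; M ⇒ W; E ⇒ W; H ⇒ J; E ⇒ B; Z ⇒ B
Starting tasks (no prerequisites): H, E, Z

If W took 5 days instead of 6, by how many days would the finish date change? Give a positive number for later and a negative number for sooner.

Baseline: H→M→W→J = 9+2+6+8 = 25 → 25 days.
W is on the critical path; changing it to 5 makes that path 24 days.
That remains the longest chain; total 24 days.
Change in finish: 24 − 25 = -1 days.

-1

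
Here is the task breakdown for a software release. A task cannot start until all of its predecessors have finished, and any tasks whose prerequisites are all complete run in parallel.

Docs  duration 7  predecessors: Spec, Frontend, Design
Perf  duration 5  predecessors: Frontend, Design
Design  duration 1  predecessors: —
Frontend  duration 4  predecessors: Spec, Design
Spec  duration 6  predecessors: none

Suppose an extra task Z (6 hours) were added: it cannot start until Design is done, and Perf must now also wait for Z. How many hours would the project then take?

17

Originally the project takes 17 hours.
With Z inserted, Perf now waits for max(Frontend, Design, Z).
New critical path: Spec→Frontend→Docs = 6+4+7 = 17 ⇒ 17 hours.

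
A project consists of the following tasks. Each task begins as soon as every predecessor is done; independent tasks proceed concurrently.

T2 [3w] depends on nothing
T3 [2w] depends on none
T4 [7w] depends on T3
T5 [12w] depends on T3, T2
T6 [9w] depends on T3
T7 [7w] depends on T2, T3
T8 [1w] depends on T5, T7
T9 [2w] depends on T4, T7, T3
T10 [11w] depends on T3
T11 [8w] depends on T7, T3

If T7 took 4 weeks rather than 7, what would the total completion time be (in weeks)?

The binding path is T2→T7→T11 = 3+7+8 = 18; finish at 18 weeks.
T7 is on the critical path; changing it to 4 makes that path 15 weeks.
New critical path: T2→T5→T8 = 3+12+1 = 16 ⇒ 16 weeks.

16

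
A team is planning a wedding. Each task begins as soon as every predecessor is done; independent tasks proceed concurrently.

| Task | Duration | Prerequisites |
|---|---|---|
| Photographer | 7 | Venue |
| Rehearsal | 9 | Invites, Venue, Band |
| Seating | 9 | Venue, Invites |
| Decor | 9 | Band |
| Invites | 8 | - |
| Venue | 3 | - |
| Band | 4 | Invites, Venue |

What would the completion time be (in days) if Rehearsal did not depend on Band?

Original critical path: Invites→Band→Rehearsal = 8+4+9 = 21 ⇒ 21 days.
Without Band→Rehearsal, Rehearsal's earliest start moves from 12 to 8.
After: Invites→Band→Decor = 8+4+9 = 21 → 21 days.

21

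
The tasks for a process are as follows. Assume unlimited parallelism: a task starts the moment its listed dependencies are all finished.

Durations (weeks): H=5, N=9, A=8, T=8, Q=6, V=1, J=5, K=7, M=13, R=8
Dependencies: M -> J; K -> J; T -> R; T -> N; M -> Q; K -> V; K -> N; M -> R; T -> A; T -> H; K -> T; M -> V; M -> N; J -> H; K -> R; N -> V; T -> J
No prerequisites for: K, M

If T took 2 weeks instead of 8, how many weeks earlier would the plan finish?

2

Baseline: K→T→J→H = 7+8+5+5 = 25 → 25 weeks.
T lies on that path, so at 2 weeks the path becomes 19 weeks.
New critical path: M→J→H = 13+5+5 = 23 ⇒ 23 weeks.
Change in finish: 23 − 25 = -2 weeks.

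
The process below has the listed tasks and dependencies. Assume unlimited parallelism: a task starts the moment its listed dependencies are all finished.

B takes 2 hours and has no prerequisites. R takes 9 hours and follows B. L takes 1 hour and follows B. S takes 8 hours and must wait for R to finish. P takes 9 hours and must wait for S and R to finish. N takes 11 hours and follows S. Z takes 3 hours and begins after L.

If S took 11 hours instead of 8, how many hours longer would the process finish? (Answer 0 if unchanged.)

3

Critical path before the change: B→R→S→N = 2+9+8+11 = 30 giving 30 hours.
S lies on that path, so at 11 hours the path becomes 33 hours.
That remains the longest chain; total 33 hours.
Change in finish: 33 − 30 = +3 hours.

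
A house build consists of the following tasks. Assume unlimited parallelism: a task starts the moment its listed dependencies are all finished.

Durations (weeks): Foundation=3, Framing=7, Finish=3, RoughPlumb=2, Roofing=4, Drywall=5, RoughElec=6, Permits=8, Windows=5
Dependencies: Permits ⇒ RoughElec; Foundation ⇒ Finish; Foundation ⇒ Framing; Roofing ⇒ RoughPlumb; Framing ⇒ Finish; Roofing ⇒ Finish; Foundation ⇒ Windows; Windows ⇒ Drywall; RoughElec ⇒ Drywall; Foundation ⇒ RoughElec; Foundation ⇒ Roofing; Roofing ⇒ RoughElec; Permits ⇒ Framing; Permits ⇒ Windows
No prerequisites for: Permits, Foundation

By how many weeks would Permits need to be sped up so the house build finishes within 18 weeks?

1

Current finish: 19 weeks; target: 18.
Permits is on every critical path, so each week cut from Permits cuts the finish by one (this holds down to a finish of 18).
Need 19 − 18 = 1 week off Permits → Permits becomes 7 weeks, finish becomes 18.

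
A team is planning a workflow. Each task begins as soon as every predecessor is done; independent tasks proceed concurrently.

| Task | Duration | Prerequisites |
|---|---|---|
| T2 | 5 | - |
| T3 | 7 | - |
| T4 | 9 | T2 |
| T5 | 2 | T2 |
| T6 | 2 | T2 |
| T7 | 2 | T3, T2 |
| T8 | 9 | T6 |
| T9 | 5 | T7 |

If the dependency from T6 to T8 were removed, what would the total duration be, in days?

With the dependency in place, T2→T6→T8 = 5+2+9 = 16 sets the finish at 16 days.
Without T6→T8, T8's earliest start moves from 7 to 0.
The longest chain is now T2→T4 = 5+9 = 14, so the job takes 14 days.

14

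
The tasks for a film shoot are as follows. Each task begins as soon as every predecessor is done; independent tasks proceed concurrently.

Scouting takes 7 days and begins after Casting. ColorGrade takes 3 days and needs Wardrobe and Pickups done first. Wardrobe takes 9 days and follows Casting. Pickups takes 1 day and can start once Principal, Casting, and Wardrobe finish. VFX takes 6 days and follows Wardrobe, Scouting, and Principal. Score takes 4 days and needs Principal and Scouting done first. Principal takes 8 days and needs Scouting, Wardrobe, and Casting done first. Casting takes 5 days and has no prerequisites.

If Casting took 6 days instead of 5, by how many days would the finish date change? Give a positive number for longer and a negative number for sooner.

Actual critical path: Casting→Wardrobe→Principal→VFX = 5+9+8+6 = 28 ⇒ 28 days.
Casting is on the critical path; changing it to 6 makes that path 29 days.
That remains the longest chain; total 29 days.
Change in finish: 29 − 28 = +1 days.

1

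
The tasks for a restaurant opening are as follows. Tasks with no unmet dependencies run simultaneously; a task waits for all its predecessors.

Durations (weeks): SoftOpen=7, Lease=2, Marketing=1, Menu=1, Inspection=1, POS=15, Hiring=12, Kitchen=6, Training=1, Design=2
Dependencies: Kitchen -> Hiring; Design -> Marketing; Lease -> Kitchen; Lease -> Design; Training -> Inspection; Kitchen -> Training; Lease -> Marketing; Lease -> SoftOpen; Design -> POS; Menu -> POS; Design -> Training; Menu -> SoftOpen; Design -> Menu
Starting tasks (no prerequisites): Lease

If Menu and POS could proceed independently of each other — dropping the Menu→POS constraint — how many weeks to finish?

20

With the dependency in place, Lease→Design→Menu→POS = 2+2+1+15 = 20 sets the finish at 20 weeks.
Without Menu→POS, POS's earliest start moves from 5 to 4.
New critical path: Lease→Kitchen→Hiring = 2+6+12 = 20 ⇒ 20 weeks.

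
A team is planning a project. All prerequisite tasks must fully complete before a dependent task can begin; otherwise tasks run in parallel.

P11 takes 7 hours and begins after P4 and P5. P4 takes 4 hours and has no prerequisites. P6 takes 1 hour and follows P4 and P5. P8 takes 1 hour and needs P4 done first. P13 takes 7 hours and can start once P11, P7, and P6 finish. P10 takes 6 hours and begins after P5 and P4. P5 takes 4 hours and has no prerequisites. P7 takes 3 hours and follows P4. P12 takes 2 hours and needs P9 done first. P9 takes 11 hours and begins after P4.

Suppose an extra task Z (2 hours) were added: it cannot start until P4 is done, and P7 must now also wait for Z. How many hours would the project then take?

18

Originally the project takes 18 hours.
With Z inserted, P7 now waits for max(P4, Z).
New critical path: P4→P11→P13 = 4+7+7 = 18 ⇒ 18 hours.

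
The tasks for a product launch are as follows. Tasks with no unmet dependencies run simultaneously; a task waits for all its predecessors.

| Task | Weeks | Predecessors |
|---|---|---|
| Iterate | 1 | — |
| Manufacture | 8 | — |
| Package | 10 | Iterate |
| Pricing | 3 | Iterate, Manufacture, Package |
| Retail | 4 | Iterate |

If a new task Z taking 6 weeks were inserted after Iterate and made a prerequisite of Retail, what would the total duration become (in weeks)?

Originally the product launch takes 14 weeks.
With Z inserted, Retail now waits for max(Iterate, Z).
New critical path: Iterate→Package→Pricing = 1+10+3 = 14 ⇒ 14 weeks.

14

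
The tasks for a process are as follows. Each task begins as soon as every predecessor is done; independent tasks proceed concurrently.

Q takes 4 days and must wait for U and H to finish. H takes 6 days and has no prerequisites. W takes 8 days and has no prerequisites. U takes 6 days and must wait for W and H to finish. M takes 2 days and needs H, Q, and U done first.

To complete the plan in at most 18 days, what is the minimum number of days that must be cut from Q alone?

Current finish: 20 days; target: 18.
Q is on every critical path, so each day cut from Q cuts the finish by one (this holds down to a finish of 17).
Need 20 − 18 = 2 days off Q → Q becomes 2 days, finish becomes 18.

2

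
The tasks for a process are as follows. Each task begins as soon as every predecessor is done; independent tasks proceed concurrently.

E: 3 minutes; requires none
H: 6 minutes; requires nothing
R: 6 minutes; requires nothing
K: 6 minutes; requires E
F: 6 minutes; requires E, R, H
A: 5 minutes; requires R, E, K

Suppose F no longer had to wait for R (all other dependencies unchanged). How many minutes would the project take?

14

Before: longest chain E→K→A = 3+6+5 = 14, finish 14.
Dropping R→F doesn't change F's earliest start (6); another predecessor still binds.
New critical path: E→K→A = 3+6+5 = 14 ⇒ 14 minutes.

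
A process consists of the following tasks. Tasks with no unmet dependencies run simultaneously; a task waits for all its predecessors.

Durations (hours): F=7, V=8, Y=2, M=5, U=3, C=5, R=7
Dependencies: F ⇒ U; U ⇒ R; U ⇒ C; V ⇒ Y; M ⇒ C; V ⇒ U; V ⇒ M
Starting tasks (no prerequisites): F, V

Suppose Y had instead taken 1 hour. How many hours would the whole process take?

As given, the longest chain is V→M→C = 8+5+5 = 18, so the finish is 18 hours.
The longest path through Y is only 10 hours, so Y has float 8.
The critical path is still V→M→C; finish is now 18 hours.

18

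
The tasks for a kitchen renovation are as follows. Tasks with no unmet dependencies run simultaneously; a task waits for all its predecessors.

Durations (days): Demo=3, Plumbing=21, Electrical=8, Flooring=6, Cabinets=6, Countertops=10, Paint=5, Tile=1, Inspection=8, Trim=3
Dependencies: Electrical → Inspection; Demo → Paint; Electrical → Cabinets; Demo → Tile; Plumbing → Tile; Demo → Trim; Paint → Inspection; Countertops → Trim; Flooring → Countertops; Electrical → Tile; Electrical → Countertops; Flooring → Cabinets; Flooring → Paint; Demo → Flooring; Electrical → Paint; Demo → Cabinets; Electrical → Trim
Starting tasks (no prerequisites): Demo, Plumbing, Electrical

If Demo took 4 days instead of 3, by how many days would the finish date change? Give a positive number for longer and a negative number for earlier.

Actual critical path: Demo→Flooring→Countertops→Trim = 3+6+10+3 = 22 ⇒ 22 days.
Demo lies on that path, so at 4 days the path becomes 23 days.
No other chain overtakes it, so the finish is 23 days.
Change in finish: 23 − 22 = +1 days.

1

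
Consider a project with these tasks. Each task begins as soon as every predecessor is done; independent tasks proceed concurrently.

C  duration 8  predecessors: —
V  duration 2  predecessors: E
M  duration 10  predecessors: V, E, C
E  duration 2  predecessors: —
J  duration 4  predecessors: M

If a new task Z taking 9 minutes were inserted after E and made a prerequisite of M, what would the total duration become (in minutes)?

25

Originally the schedule takes 22 minutes.
With Z inserted, M now waits for max(V, E, C, Z).
New critical path: E→Z→M→J = 2+9+10+4 = 25 ⇒ 25 minutes.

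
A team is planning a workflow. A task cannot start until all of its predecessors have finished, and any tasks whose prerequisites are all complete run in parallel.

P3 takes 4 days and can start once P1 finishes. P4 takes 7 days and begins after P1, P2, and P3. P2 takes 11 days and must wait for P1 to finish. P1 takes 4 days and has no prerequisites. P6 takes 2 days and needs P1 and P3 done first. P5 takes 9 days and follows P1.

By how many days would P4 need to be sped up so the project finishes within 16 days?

Current finish: 22 days; target: 16.
P4 is on every critical path, so each day cut from P4 cuts the finish by one (this holds down to a finish of 16).
Need 22 − 16 = 6 days off P4 → P4 becomes 1 day, finish becomes 16.

6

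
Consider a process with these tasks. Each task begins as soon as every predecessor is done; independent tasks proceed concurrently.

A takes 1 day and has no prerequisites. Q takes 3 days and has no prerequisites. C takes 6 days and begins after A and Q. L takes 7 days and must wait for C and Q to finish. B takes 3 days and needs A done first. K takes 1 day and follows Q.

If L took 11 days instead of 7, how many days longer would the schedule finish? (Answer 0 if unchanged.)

As given, the longest chain is Q→C→L = 3+6+7 = 16, so the finish is 16 days.
Since L is critical, the +4 change carries straight to that chain (now 20 days).
That remains the longest chain; total 20 days.
Change in finish: 20 − 16 = +4 days.

4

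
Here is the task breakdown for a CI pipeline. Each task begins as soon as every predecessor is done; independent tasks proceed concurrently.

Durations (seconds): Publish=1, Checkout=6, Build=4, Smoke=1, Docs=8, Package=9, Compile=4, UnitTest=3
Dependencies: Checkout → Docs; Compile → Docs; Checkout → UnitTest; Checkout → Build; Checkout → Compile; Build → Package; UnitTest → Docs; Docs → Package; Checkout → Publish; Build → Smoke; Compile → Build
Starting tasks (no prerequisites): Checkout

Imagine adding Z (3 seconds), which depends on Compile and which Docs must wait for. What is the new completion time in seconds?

30

Originally the CI pipeline takes 27 seconds.
With Z inserted, Docs now waits for max(Checkout, Compile, UnitTest, Z).
New critical path: Checkout→Compile→Z→Docs→Package = 6+4+3+8+9 = 30 ⇒ 30 seconds.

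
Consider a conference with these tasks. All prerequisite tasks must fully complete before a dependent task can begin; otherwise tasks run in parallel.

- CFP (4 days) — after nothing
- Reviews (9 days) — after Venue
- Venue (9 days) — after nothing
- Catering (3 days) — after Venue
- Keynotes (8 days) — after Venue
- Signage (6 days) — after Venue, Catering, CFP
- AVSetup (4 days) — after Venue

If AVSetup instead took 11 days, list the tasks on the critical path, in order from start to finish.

Venue, AVSetup

Critical path before the change: Venue→Reviews = 9+9 = 18 giving 18 days.
The longest path through AVSetup is only 13 days, so AVSetup has float 5.
The binding chain switches to Venue→AVSetup = 9+11 = 20; finish 20 days.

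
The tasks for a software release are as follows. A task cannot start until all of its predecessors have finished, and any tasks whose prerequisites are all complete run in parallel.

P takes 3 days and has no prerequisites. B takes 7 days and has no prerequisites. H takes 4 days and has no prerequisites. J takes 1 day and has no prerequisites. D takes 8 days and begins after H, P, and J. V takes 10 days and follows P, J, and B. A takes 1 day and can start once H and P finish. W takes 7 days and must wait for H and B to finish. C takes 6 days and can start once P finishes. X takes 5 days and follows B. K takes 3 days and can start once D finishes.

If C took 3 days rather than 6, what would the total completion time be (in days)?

As given, the longest chain is B→V = 7+10 = 17, so the finish is 17 days.
The longest path through C is only 9 days, so C has float 8.
That remains the longest chain; total 17 days.

17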